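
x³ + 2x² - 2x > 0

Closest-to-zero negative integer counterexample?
Testing negative integers from -1 downward:
x = -1: LHS = (-1)³ + 2·(-1)² - 2·(-1) = 3; 3 > 0 — holds
x = -2: LHS = (-2)³ + 2·(-2)² - 2·(-2) = 4; 4 > 0 — holds
x = -3: LHS = (-3)³ + 2·(-3)² - 2·(-3) = -3; -3 > 0 — FAILS  ← closest negative counterexample to 0

Answer: x = -3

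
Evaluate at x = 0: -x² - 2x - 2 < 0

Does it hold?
x = 0: LHS = -0² - 2·0 - 2 = -2; -2 < 0 — holds

The relation is satisfied at x = 0.

Answer: Yes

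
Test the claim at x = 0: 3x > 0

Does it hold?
x = 0: LHS = 3·0 = 0; 0 > 0 — FAILS

The relation fails at x = 0, so x = 0 is a counterexample.

Answer: No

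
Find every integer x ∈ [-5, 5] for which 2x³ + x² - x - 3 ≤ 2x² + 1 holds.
Holds for: {-5, -4, -3, -2, -1, 0, 1}
Fails for: {2, 3, 4, 5}

Answer: {-5, -4, -3, -2, -1, 0, 1}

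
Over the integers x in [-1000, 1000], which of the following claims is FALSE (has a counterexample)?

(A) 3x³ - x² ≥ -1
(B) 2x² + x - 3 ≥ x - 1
(A) x = -1: LHS = 3·(-1)³ - (-1)² = -4; -4 ≥ -1 — FAILS
(B) x = 0: LHS = 2·0² + 0 - 3 = -3, RHS = 0 - 1 = -1; -3 ≥ -1 — FAILS

Answer: Both A and B are false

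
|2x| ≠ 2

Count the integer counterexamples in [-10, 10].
Counterexamples in [-10, 10]: {-1, 1}.

Counting them gives 2 values.

Answer: 2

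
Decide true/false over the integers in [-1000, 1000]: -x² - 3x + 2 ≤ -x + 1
The claim fails at x = 0:
x = 0: LHS = -0² - 3·0 + 2 = 2, RHS = -0 + 1 = 1; 2 ≤ 1 — FAILS

Because a single integer refutes it, the statement is false.

Answer: False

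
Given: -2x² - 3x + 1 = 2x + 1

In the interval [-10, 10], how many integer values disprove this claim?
Counterexamples in [-10, 10]: {-10, -9, -8, -7, -6, -5, -4, -3, -2, -1, 1, 2, 3, 4, 5, 6, 7, 8, 9, 10}.

Counting them gives 20 values.

Answer: 20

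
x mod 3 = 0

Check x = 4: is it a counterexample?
Substitute x = 4 into the relation:
x = 4: LHS = 4 mod 3 = 1; 1 = 0 — FAILS

Since the claim fails at x = 4, this value is a counterexample.

Answer: Yes, x = 4 is a counterexample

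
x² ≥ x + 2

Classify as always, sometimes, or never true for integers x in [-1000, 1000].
Holds at x = -1: LHS = (-1)² = 1, RHS = (-1) + 2 = 1; 1 ≥ 1 — holds
Fails at x = 0: LHS = 0² = 0, RHS = 0 + 2 = 2; 0 ≥ 2 — FAILS
It is satisfied by some integers in the range but not all.

Answer: Sometimes true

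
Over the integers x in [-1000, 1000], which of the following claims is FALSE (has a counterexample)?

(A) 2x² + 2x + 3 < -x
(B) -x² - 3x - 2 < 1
(A) x = 0: LHS = 2·0² + 2·0 + 3 = 3, RHS = -0 = 0; 3 < 0 — FAILS

(B) Over all integers in [-1000, 1000], LHS − RHS is largest at x = -1, where it equals -1:
x = -1: LHS = -(-1)² - 3·(-1) - 2 = 0; 0 < 1 — holds
At the ends of the range:
x = -1000: LHS = -(-1000)² - 3·(-1000) - 2 = -997002; -997002 < 1 — holds
x = 1000: LHS = -1000² - 3·1000 - 2 = -1003002; -1003002 < 1 — holds
Hence LHS − RHS is never zero or positive, i.e. LHS < RHS throughout, so the relation holds for every integer in [-1000, 1000].

Only (A) has a counterexample.

Answer: A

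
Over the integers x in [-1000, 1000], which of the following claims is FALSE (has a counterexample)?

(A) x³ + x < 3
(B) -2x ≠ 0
(A) x = 2: LHS = 2³ + 2 = 10; 10 < 3 — FAILS
(B) x = 0: LHS = -2·0 = 0; 0 ≠ 0 — FAILS

Answer: Both A and B are false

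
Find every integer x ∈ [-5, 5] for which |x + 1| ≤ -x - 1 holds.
Holds for: {-5, -4, -3, -2, -1}
Fails for: {0, 1, 2, 3, 4, 5}

Answer: {-5, -4, -3, -2, -1}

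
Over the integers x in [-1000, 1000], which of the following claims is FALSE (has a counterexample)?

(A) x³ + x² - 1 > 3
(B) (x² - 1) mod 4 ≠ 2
(A) x = 0: LHS = 0³ + 0² - 1 = -1; -1 > 3 — FAILS

(B) For a polynomial with integer coefficients, its value mod 4 depends only on x mod 4, so it suffices to check one representative of each residue class, x = 0, 1, 2, 3:
x = 0: LHS = (0² - 1) mod 4 = (-1) mod 4 = 3; 3 ≠ 2 — holds
x = 1: LHS = (1² - 1) mod 4 = 0 mod 4 = 0; 0 ≠ 2 — holds
x = 2: LHS = (2² - 1) mod 4 = 3 mod 4 = 3; 3 ≠ 2 — holds
x = 3: LHS = (3² - 1) mod 4 = 8 mod 4 = 0; 0 ≠ 2 — holds
The relation holds in every residue class, so the relation holds for every integer in [-1000, 1000].

Only (A) has a counterexample.

Answer: A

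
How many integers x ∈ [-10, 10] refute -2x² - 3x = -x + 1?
Counterexamples in [-10, 10]: {-10, -9, -8, -7, -6, -5, -4, -3, -2, -1, 0, 1, 2, 3, 4, 5, 6, 7, 8, 9, 10}.

Counting them gives 21 values.

Answer: 21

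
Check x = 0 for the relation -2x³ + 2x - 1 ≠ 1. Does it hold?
x = 0: LHS = -2·0³ + 2·0 - 1 = -1; -1 ≠ 1 — holds

The relation is satisfied at x = 0.

Answer: Yes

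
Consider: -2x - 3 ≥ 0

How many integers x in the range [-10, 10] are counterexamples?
Counterexamples in [-10, 10]: {-1, 0, 1, 2, 3, 4, 5, 6, 7, 8, 9, 10}.

Counting them gives 12 values.

Answer: 12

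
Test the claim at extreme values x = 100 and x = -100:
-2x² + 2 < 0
x = 100: LHS = -2·100² + 2 = -19998; -19998 < 0 — holds
x = -100: LHS = -2·(-100)² + 2 = -19998; -19998 < 0 — holds

Answer: Yes, holds for both x = 100 and x = -100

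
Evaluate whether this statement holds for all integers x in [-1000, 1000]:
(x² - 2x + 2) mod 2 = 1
The claim fails at x = 0:
x = 0: LHS = (0² - 2·0 + 2) mod 2 = 2 mod 2 = 0; 0 = 1 — FAILS

Because a single integer refutes it, the statement is false.

Answer: False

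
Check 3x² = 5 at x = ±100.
x = 100: LHS = 3·100² = 30000; 30000 = 5 — FAILS
x = -100: LHS = 3·(-100)² = 30000; 30000 = 5 — FAILS

Answer: No, fails for both x = 100 and x = -100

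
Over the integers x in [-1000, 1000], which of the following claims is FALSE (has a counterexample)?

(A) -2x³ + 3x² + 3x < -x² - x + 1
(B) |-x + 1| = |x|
(A) x = 1: LHS = -2·1³ + 3·1² + 3·1 = 4, RHS = -1² - 1 + 1 = -1; 4 < -1 — FAILS
(B) x = 0: LHS = |-0 + 1| = |1| = 1, RHS = |0| = 0; 1 = 0 — FAILS

Answer: Both A and B are false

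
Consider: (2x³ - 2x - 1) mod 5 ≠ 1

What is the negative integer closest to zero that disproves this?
Testing negative integers from -1 downward:
x = -1: LHS = (2·(-1)³ - 2·(-1) - 1) mod 5 = (-1) mod 5 = 4; 4 ≠ 1 — holds
x = -2: LHS = (2·(-2)³ - 2·(-2) - 1) mod 5 = (-13) mod 5 = 2; 2 ≠ 1 — holds
x = -3: LHS = (2·(-3)³ - 2·(-3) - 1) mod 5 = (-49) mod 5 = 1; 1 ≠ 1 — FAILS  ← closest negative counterexample to 0

Answer: x = -3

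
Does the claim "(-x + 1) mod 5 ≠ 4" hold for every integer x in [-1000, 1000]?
The claim fails at x = 2:
x = 2: LHS = (-2 + 1) mod 5 = (-1) mod 5 = 4; 4 ≠ 4 — FAILS

Because a single integer refutes it, the statement is false.

Answer: False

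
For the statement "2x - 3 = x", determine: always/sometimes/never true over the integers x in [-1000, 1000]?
Holds at x = 3: LHS = 2·3 - 3 = 3; 3 = 3 — holds
Fails at x = 0: LHS = 2·0 - 3 = -3; -3 = 0 — FAILS
It is satisfied by some integers in the range but not all.

Answer: Sometimes true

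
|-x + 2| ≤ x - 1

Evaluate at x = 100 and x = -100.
x = 100: LHS = |-100 + 2| = |-98| = 98, RHS = 100 - 1 = 99; 98 ≤ 99 — holds
x = -100: LHS = |-(-100) + 2| = |102| = 102, RHS = (-100) - 1 = -101; 102 ≤ -101 — FAILS

Answer: Partially: holds for x = 100, fails for x = -100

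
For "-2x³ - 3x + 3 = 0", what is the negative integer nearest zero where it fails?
Testing negative integers from -1 downward:
x = -1: LHS = -2·(-1)³ - 3·(-1) + 3 = 8; 8 = 0 — FAILS  ← closest negative counterexample to 0

Answer: x = -1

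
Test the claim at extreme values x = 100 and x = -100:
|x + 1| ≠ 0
x = 100: LHS = |100 + 1| = |101| = 101; 101 ≠ 0 — holds
x = -100: LHS = |(-100) + 1| = |-99| = 99; 99 ≠ 0 — holds

Answer: Yes, holds for both x = 100 and x = -100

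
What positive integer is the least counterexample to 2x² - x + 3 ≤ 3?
Testing positive integers:
x = 1: LHS = 2·1² - 1 + 3 = 4; 4 ≤ 3 — FAILS  ← smallest positive counterexample

Answer: x = 1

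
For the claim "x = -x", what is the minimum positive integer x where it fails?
Testing positive integers:
x = 1: 1 = -1 — FAILS  ← smallest positive counterexample

Answer: x = 1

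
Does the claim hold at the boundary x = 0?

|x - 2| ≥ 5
x = 0: LHS = |0 - 2| = |-2| = 2; 2 ≥ 5 — FAILS

The relation fails at x = 0, so x = 0 is a counterexample.

Answer: No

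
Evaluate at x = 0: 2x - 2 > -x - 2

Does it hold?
x = 0: LHS = 2·0 - 2 = -2, RHS = -0 - 2 = -2; -2 > -2 — FAILS

The relation fails at x = 0, so x = 0 is a counterexample.

Answer: No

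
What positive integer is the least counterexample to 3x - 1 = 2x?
Testing positive integers:
x = 1: LHS = 3·1 - 1 = 2, RHS = 2·1 = 2; 2 = 2 — holds
x = 2: LHS = 3·2 - 1 = 5, RHS = 2·2 = 4; 5 = 4 — FAILS  ← smallest positive counterexample

Answer: x = 2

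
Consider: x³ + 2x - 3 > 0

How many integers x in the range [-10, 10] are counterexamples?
Counterexamples in [-10, 10]: {-10, -9, -8, -7, -6, -5, -4, -3, -2, -1, 0, 1}.

Counting them gives 12 values.

Answer: 12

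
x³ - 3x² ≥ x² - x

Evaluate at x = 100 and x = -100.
x = 100: LHS = 100³ - 3·100² = 970000, RHS = 100² - 100 = 9900; 970000 ≥ 9900 — holds
x = -100: LHS = (-100)³ - 3·(-100)² = -1030000, RHS = (-100)² - (-100) = 10100; -1030000 ≥ 10100 — FAILS

Answer: Partially: holds for x = 100, fails for x = -100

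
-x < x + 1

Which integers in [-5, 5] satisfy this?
Holds for: {0, 1, 2, 3, 4, 5}
Fails for: {-5, -4, -3, -2, -1}

Answer: {0, 1, 2, 3, 4, 5}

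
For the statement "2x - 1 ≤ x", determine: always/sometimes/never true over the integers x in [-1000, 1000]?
Holds at x = 0: LHS = 2·0 - 1 = -1; -1 ≤ 0 — holds
Fails at x = 2: LHS = 2·2 - 1 = 3; 3 ≤ 2 — FAILS
It is satisfied by some integers in the range but not all.

Answer: Sometimes true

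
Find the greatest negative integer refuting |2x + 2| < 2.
Testing negative integers from -1 downward:
x = -1: LHS = |2·(-1) + 2| = |0| = 0; 0 < 2 — holds
x = -2: LHS = |2·(-2) + 2| = |-2| = 2; 2 < 2 — FAILS  ← closest negative counterexample to 0

Answer: x = -2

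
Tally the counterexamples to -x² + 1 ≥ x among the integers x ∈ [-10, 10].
Counterexamples in [-10, 10]: {-10, -9, -8, -7, -6, -5, -4, -3, -2, 1, 2, 3, 4, 5, 6, 7, 8, 9, 10}.

Counting them gives 19 values.

Answer: 19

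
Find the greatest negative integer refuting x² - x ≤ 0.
Testing negative integers from -1 downward:
x = -1: LHS = (-1)² - (-1) = 2; 2 ≤ 0 — FAILS  ← closest negative counterexample to 0

Answer: x = -1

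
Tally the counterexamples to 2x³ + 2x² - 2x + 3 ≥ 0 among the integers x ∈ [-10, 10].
Counterexamples in [-10, 10]: {-10, -9, -8, -7, -6, -5, -4, -3, -2}.

Counting them gives 9 values.

Answer: 9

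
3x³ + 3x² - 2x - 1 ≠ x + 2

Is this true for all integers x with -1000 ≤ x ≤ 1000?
The claim fails at x = 1:
x = 1: LHS = 3·1³ + 3·1² - 2·1 - 1 = 3, RHS = 1 + 2 = 3; 3 ≠ 3 — FAILS

Because a single integer refutes it, the statement is false.

Answer: False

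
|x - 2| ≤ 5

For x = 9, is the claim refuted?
Substitute x = 9 into the relation:
x = 9: LHS = |9 - 2| = |7| = 7; 7 ≤ 5 — FAILS

Since the claim fails at x = 9, this value is a counterexample.

Answer: Yes, x = 9 is a counterexample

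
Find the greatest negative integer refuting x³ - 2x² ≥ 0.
Testing negative integers from -1 downward:
x = -1: LHS = (-1)³ - 2·(-1)² = -3; -3 ≥ 0 — FAILS  ← closest negative counterexample to 0

Answer: x = -1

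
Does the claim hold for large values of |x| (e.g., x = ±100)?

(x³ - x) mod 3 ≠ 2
x = 100: LHS = (100³ - 100) mod 3 = 999900 mod 3 = 0; 0 ≠ 2 — holds
x = -100: LHS = ((-100)³ - (-100)) mod 3 = (-999900) mod 3 = 0; 0 ≠ 2 — holds

Answer: Yes, holds for both x = 100 and x = -100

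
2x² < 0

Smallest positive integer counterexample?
Testing positive integers:
x = 1: LHS = 2·1² = 2; 2 < 0 — FAILS  ← smallest positive counterexample

Answer: x = 1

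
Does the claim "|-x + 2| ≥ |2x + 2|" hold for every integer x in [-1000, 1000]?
The claim fails at x = 1:
x = 1: LHS = |-1 + 2| = |1| = 1, RHS = |2·1 + 2| = |4| = 4; 1 ≥ 4 — FAILS

Because a single integer refutes it, the statement is false.

Answer: False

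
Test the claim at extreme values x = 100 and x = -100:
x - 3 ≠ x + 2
x = 100: LHS = 100 - 3 = 97, RHS = 100 + 2 = 102; 97 ≠ 102 — holds
x = -100: LHS = (-100) - 3 = -103, RHS = (-100) + 2 = -98; -103 ≠ -98 — holds

Answer: Yes, holds for both x = 100 and x = -100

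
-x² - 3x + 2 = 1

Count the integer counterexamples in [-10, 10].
Counterexamples in [-10, 10]: {-10, -9, -8, -7, -6, -5, -4, -3, -2, -1, 0, 1, 2, 3, 4, 5, 6, 7, 8, 9, 10}.

Counting them gives 21 values.

Answer: 21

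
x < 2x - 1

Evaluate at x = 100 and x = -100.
x = 100: RHS = 2·100 - 1 = 199; 100 < 199 — holds
x = -100: RHS = 2·(-100) - 1 = -201; -100 < -201 — FAILS

Answer: Partially: holds for x = 100, fails for x = -100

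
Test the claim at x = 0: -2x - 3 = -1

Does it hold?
x = 0: LHS = -2·0 - 3 = -3; -3 = -1 — FAILS

The relation fails at x = 0, so x = 0 is a counterexample.

Answer: No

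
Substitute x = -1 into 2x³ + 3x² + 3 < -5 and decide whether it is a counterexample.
Substitute x = -1 into the relation:
x = -1: LHS = 2·(-1)³ + 3·(-1)² + 3 = 4; 4 < -5 — FAILS

Since the claim fails at x = -1, this value is a counterexample.

Answer: Yes, x = -1 is a counterexample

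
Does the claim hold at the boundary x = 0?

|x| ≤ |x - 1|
x = 0: LHS = |0| = 0, RHS = |0 - 1| = |-1| = 1; 0 ≤ 1 — holds

The relation is satisfied at x = 0.

Answer: Yes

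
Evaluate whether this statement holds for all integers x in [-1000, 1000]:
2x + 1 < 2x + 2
Over all integers in [-1000, 1000], LHS − RHS is largest at x = 0, where it equals -1:
x = 0: LHS = 2·0 + 1 = 1, RHS = 2·0 + 2 = 2; 1 < 2 — holds
At the ends of the range:
x = -1000: LHS = 2·(-1000) + 1 = -1999, RHS = 2·(-1000) + 2 = -1998; -1999 < -1998 — holds
x = 1000: LHS = 2·1000 + 1 = 2001, RHS = 2·1000 + 2 = 2002; 2001 < 2002 — holds
Hence LHS − RHS is never zero or positive, i.e. LHS < RHS throughout, so the relation holds for every integer in [-1000, 1000].

No counterexample exists.

Answer: True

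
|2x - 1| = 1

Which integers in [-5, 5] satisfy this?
Holds for: {0, 1}
Fails for: {-5, -4, -3, -2, -1, 2, 3, 4, 5}

Answer: {0, 1}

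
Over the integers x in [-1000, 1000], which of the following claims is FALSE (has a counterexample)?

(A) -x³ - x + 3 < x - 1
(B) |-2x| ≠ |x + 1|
(A) x = 0: LHS = -0³ - 0 + 3 = 3, RHS = 0 - 1 = -1; 3 < -1 — FAILS
(B) x = 1: LHS = |-2·1| = |-2| = 2, RHS = |1 + 1| = |2| = 2; 2 ≠ 2 — FAILS

Answer: Both A and B are false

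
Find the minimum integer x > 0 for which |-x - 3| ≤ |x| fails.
Testing positive integers:
x = 1: LHS = |-1 - 3| = |-4| = 4, RHS = |1| = 1; 4 ≤ 1 — FAILS  ← smallest positive counterexample

Answer: x = 1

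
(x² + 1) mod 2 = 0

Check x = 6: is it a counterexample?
Substitute x = 6 into the relation:
x = 6: LHS = (6² + 1) mod 2 = 37 mod 2 = 1; 1 = 0 — FAILS

Since the claim fails at x = 6, this value is a counterexample.

Answer: Yes, x = 6 is a counterexample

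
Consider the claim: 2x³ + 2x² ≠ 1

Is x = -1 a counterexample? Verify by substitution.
Substitute x = -1 into the relation:
x = -1: LHS = 2·(-1)³ + 2·(-1)² = 0; 0 ≠ 1 — holds

The relation holds at x = -1, so it is not a counterexample.

Answer: No, x = -1 is not a counterexample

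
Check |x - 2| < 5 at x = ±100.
x = 100: LHS = |100 - 2| = |98| = 98; 98 < 5 — FAILS
x = -100: LHS = |(-100) - 2| = |-102| = 102; 102 < 5 — FAILS

Answer: No, fails for both x = 100 and x = -100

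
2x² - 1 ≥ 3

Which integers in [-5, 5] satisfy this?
Holds for: {-5, -4, -3, -2, 2, 3, 4, 5}
Fails for: {-1, 0, 1}

Answer: {-5, -4, -3, -2, 2, 3, 4, 5}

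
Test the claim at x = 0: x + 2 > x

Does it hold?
x = 0: LHS = 0 + 2 = 2; 2 > 0 — holds

The relation is satisfied at x = 0.

Answer: Yes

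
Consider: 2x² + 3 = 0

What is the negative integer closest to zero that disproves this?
Testing negative integers from -1 downward:
x = -1: LHS = 2·(-1)² + 3 = 5; 5 = 0 — FAILS  ← closest negative counterexample to 0

Answer: x = -1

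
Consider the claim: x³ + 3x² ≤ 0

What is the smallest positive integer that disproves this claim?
Testing positive integers:
x = 1: LHS = 1³ + 3·1² = 4; 4 ≤ 0 — FAILS  ← smallest positive counterexample

Answer: x = 1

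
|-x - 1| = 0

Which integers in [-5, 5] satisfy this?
Holds for: {-1}
Fails for: {-5, -4, -3, -2, 0, 1, 2, 3, 4, 5}

Answer: {-1}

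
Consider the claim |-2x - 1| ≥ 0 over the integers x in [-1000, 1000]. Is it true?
An absolute value is never negative, so the left side is ≥ 0 for every x, while the right side is 0. Tightest case in [-1000, 1000] is x = 0:
x = 0: LHS = |-2·0 - 1| = |-1| = 1; 1 ≥ 0 — holds
Hence LHS − RHS is never negative, i.e. LHS ≥ RHS throughout, so the relation holds for every integer in [-1000, 1000].

No counterexample exists.

Answer: True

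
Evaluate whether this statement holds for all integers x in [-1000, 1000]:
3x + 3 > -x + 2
The claim fails at x = -1:
x = -1: LHS = 3·(-1) + 3 = 0, RHS = -(-1) + 2 = 3; 0 > 3 — FAILS

Because a single integer refutes it, the statement is false.

Answer: False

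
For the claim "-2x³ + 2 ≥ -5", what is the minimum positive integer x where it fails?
Testing positive integers:
x = 1: LHS = -2·1³ + 2 = 0; 0 ≥ -5 — holds
x = 2: LHS = -2·2³ + 2 = -14; -14 ≥ -5 — FAILS  ← smallest positive counterexample

Answer: x = 2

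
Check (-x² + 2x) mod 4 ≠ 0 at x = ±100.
x = 100: LHS = (-100² + 2·100) mod 4 = (-9800) mod 4 = 0; 0 ≠ 0 — FAILS
x = -100: LHS = (-(-100)² + 2·(-100)) mod 4 = (-10200) mod 4 = 0; 0 ≠ 0 — FAILS

Answer: No, fails for both x = 100 and x = -100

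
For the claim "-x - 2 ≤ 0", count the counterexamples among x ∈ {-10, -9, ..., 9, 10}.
Counterexamples in [-10, 10]: {-10, -9, -8, -7, -6, -5, -4, -3}.

Counting them gives 8 values.

Answer: 8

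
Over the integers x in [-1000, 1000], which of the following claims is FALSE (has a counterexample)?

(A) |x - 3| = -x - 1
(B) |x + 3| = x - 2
(A) x = 0: LHS = |0 - 3| = |-3| = 3, RHS = -0 - 1 = -1; 3 = -1 — FAILS
(B) x = 0: LHS = |0 + 3| = |3| = 3, RHS = 0 - 2 = -2; 3 = -2 — FAILS

Answer: Both A and B are false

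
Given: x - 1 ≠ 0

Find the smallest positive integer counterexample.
Testing positive integers:
x = 1: LHS = 1 - 1 = 0; 0 ≠ 0 — FAILS  ← smallest positive counterexample

Answer: x = 1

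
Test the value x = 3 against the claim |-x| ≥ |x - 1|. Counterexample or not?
Substitute x = 3 into the relation:
x = 3: LHS = |-3| = 3, RHS = |3 - 1| = |2| = 2; 3 ≥ 2 — holds

The claim holds here, so x = 3 is not a counterexample. (A counterexample exists elsewhere, e.g. x = 0.)

Answer: No, x = 3 is not a counterexample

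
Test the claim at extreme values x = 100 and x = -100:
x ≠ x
x = 100: 100 ≠ 100 — FAILS
x = -100: -100 ≠ -100 — FAILS

Answer: No, fails for both x = 100 and x = -100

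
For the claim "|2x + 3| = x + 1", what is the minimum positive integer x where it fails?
Testing positive integers:
x = 1: LHS = |2·1 + 3| = |5| = 5, RHS = 1 + 1 = 2; 5 = 2 — FAILS  ← smallest positive counterexample

Answer: x = 1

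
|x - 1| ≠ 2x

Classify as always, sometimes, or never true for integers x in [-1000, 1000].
Track d = LHS − RHS over the integers in [-1000, 1000]. Equality would need d = 0, but d changes sign only between consecutive integers, jumping over 0:
x = 0: LHS = |0 - 1| = |-1| = 1, RHS = 2·0 = 0; 1 ≠ 0 — holds  (d = 1)
x = 1: LHS = |1 - 1| = |0| = 0, RHS = 2·1 = 2; 0 ≠ 2 — holds  (d = -2)
Away from these crossings d keeps a constant sign, and checking every integer in [-1000, 1000] confirms d ≠ 0 throughout. Hence the two sides are never equal, so the relation holds for every integer in [-1000, 1000].

No counterexample exists.

Answer: Always true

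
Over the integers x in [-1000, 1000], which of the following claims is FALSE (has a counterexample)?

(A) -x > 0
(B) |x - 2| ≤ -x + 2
(A) x = 0: LHS = -0 = 0; 0 > 0 — FAILS
(B) x = 3: LHS = |3 - 2| = |1| = 1, RHS = -3 + 2 = -1; 1 ≤ -1 — FAILS

Answer: Both A and B are false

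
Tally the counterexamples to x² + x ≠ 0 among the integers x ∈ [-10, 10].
Counterexamples in [-10, 10]: {-1, 0}.

Counting them gives 2 values.

Answer: 2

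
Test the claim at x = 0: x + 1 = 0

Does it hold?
x = 0: LHS = 0 + 1 = 1; 1 = 0 — FAILS

The relation fails at x = 0, so x = 0 is a counterexample.

Answer: No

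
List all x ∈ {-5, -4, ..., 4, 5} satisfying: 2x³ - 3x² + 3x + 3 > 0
Holds for: {0, 1, 2, 3, 4, 5}
Fails for: {-5, -4, -3, -2, -1}

Answer: {0, 1, 2, 3, 4, 5}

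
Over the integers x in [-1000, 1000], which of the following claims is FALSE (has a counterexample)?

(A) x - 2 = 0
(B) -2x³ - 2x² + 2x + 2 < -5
(A) x = 0: LHS = 0 - 2 = -2; -2 = 0 — FAILS
(B) x = 0: LHS = -2·0³ - 2·0² + 2·0 + 2 = 2; 2 < -5 — FAILS

Answer: Both A and B are false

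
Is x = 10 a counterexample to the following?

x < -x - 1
Substitute x = 10 into the relation:
x = 10: RHS = -10 - 1 = -11; 10 < -11 — FAILS

Since the claim fails at x = 10, this value is a counterexample.

Answer: Yes, x = 10 is a counterexample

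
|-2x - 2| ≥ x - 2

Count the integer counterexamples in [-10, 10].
Over all integers in [-10, 10], LHS − RHS is smallest at x = -1, where it equals 3:
x = -1: LHS = |-2·(-1) - 2| = |0| = 0, RHS = (-1) - 2 = -3; 0 ≥ -3 — holds
At the ends of the range:
x = -10: LHS = |-2·(-10) - 2| = |18| = 18, RHS = (-10) - 2 = -12; 18 ≥ -12 — holds
x = 10: LHS = |-2·10 - 2| = |-22| = 22, RHS = 10 - 2 = 8; 22 ≥ 8 — holds
Hence LHS − RHS is never negative, i.e. LHS ≥ RHS throughout, so the relation holds for every integer in [-10, 10].

No counterexample appears in that range.

Answer: 0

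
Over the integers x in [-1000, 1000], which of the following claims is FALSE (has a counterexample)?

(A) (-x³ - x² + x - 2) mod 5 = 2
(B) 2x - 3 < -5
(A) x = 0: LHS = (-0³ - 0² + 0 - 2) mod 5 = (-2) mod 5 = 3; 3 = 2 — FAILS
(B) x = 0: LHS = 2·0 - 3 = -3; -3 < -5 — FAILS

Answer: Both A and B are false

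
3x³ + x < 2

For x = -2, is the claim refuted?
Substitute x = -2 into the relation:
x = -2: LHS = 3·(-2)³ + (-2) = -26; -26 < 2 — holds

The claim holds here, so x = -2 is not a counterexample. (A counterexample exists elsewhere, e.g. x = 1.)

Answer: No, x = -2 is not a counterexample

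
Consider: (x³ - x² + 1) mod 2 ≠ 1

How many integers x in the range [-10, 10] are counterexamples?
Counterexamples in [-10, 10]: {-10, -9, -8, -7, -6, -5, -4, -3, -2, -1, 0, 1, 2, 3, 4, 5, 6, 7, 8, 9, 10}.

Counting them gives 21 values.

Answer: 21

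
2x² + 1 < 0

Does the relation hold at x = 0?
x = 0: LHS = 2·0² + 1 = 1; 1 < 0 — FAILS

The relation fails at x = 0, so x = 0 is a counterexample.

Answer: No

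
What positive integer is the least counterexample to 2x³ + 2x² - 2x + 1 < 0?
Testing positive integers:
x = 1: LHS = 2·1³ + 2·1² - 2·1 + 1 = 3; 3 < 0 — FAILS  ← smallest positive counterexample

Answer: x = 1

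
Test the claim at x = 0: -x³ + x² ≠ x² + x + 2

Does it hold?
x = 0: LHS = -0³ + 0² = 0, RHS = 0² + 0 + 2 = 2; 0 ≠ 2 — holds

The relation is satisfied at x = 0.

Answer: Yes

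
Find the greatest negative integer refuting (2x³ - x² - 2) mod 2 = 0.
Testing negative integers from -1 downward:
x = -1: LHS = (2·(-1)³ - (-1)² - 2) mod 2 = (-5) mod 2 = 1; 1 = 0 — FAILS  ← closest negative counterexample to 0

Answer: x = -1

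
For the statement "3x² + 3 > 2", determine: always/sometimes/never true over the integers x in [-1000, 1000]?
Over all integers in [-1000, 1000], LHS − RHS is smallest at x = 0, where it equals 1:
x = 0: LHS = 3·0² + 3 = 3; 3 > 2 — holds
At the ends of the range:
x = -1000: LHS = 3·(-1000)² + 3 = 3000003; 3000003 > 2 — holds
x = 1000: LHS = 3·1000² + 3 = 3000003; 3000003 > 2 — holds
Hence LHS − RHS is never zero or negative, i.e. LHS > RHS throughout, so the relation holds for every integer in [-1000, 1000].

No counterexample exists.

Answer: Always true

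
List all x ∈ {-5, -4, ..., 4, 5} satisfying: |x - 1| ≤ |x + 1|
Holds for: {0, 1, 2, 3, 4, 5}
Fails for: {-5, -4, -3, -2, -1}

Answer: {0, 1, 2, 3, 4, 5}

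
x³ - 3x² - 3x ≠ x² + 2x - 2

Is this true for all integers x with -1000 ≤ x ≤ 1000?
Track d = LHS − RHS over the integers in [-1000, 1000]. Equality would need d = 0, but d changes sign only between consecutive integers, jumping over 0:
x = -2: LHS = (-2)³ - 3·(-2)² - 3·(-2) = -14, RHS = (-2)² + 2·(-2) - 2 = -2; -14 ≠ -2 — holds  (d = -12)
x = -1: LHS = (-1)³ - 3·(-1)² - 3·(-1) = -1, RHS = (-1)² + 2·(-1) - 2 = -3; -1 ≠ -3 — holds  (d = 2)
x = 0: LHS = 0³ - 3·0² - 3·0 = 0, RHS = 0² + 2·0 - 2 = -2; 0 ≠ -2 — holds  (d = 2)
x = 1: LHS = 1³ - 3·1² - 3·1 = -5, RHS = 1² + 2·1 - 2 = 1; -5 ≠ 1 — holds  (d = -6)
x = 4: LHS = 4³ - 3·4² - 3·4 = 4, RHS = 4² + 2·4 - 2 = 22; 4 ≠ 22 — holds  (d = -18)
x = 5: LHS = 5³ - 3·5² - 3·5 = 35, RHS = 5² + 2·5 - 2 = 33; 35 ≠ 33 — holds  (d = 2)
Away from these crossings d keeps a constant sign, and checking every integer in [-1000, 1000] confirms d ≠ 0 throughout. Hence the two sides are never equal, so the relation holds for every integer in [-1000, 1000].

No counterexample exists.

Answer: True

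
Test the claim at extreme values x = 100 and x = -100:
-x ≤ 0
x = 100: -100 ≤ 0 — holds
x = -100: LHS = -(-100) = 100; 100 ≤ 0 — FAILS

Answer: Partially: holds for x = 100, fails for x = -100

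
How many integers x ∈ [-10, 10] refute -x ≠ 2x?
Counterexamples in [-10, 10]: {0}.

Counting them gives 1 values.

Answer: 1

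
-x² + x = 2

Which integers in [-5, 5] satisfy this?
Over all integers in [-5, 5], LHS − RHS is always negative; it is closest to 0 at x = 0, where it equals -2:
x = 0: LHS = -0² + 0 = 0; 0 = 2 — FAILS
At the ends of the range:
x = -5: LHS = -(-5)² + (-5) = -30; -30 = 2 — FAILS
x = 5: LHS = -5² + 5 = -20; -20 = 2 — FAILS
Hence LHS − RHS is never 0, i.e. the two sides are never equal, so the claimed relation (=) fails for every integer in [-5, 5].

Answer: None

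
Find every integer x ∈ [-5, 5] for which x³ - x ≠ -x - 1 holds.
Holds for: {-5, -4, -3, -2, 0, 1, 2, 3, 4, 5}
Fails for: {-1}

Answer: {-5, -4, -3, -2, 0, 1, 2, 3, 4, 5}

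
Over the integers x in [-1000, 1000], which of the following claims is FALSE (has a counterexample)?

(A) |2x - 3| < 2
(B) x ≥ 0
(A) x = 0: LHS = |2·0 - 3| = |-3| = 3; 3 < 2 — FAILS
(B) x = -1: -1 ≥ 0 — FAILS

Answer: Both A and B are false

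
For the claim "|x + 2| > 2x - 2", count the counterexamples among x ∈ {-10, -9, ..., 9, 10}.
Counterexamples in [-10, 10]: {4, 5, 6, 7, 8, 9, 10}.

Counting them gives 7 values.

Answer: 7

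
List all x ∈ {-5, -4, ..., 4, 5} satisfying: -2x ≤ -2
Holds for: {1, 2, 3, 4, 5}
Fails for: {-5, -4, -3, -2, -1, 0}

Answer: {1, 2, 3, 4, 5}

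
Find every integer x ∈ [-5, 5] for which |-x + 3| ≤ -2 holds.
An absolute value is never negative, so the left side is ≥ 0 for every x, while the right side is -2. Tightest case in [-5, 5] is x = 3:
x = 3: LHS = |-3 + 3| = |0| = 0; 0 ≤ -2 — FAILS
Hence LHS − RHS is never zero or negative, i.e. LHS > RHS throughout, so the claimed relation (≤) fails for every integer in [-5, 5].

Answer: None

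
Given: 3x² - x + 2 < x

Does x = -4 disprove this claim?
Substitute x = -4 into the relation:
x = -4: LHS = 3·(-4)² - (-4) + 2 = 54; 54 < -4 — FAILS

Since the claim fails at x = -4, this value is a counterexample.

Answer: Yes, x = -4 is a counterexample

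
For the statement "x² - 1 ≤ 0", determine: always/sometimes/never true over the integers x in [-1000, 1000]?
Holds at x = 0: LHS = 0² - 1 = -1; -1 ≤ 0 — holds
Fails at x = 2: LHS = 2² - 1 = 3; 3 ≤ 0 — FAILS
It is satisfied by some integers in the range but not all.

Answer: Sometimes true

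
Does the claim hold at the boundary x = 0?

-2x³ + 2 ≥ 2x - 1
x = 0: LHS = -2·0³ + 2 = 2, RHS = 2·0 - 1 = -1; 2 ≥ -1 — holds

The relation is satisfied at x = 0.

Answer: Yes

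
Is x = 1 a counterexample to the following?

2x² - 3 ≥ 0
Substitute x = 1 into the relation:
x = 1: LHS = 2·1² - 3 = -1; -1 ≥ 0 — FAILS

Since the claim fails at x = 1, this value is a counterexample.

Answer: Yes, x = 1 is a counterexample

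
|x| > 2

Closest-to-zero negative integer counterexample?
Testing negative integers from -1 downward:
x = -1: LHS = |-1| = 1; 1 > 2 — FAILS  ← closest negative counterexample to 0

Answer: x = -1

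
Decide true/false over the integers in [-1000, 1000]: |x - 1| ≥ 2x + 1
The claim fails at x = 1:
x = 1: LHS = |1 - 1| = |0| = 0, RHS = 2·1 + 1 = 3; 0 ≥ 3 — FAILS

Because a single integer refutes it, the statement is false.

Answer: False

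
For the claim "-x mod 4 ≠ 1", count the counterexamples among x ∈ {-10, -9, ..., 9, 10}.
Counterexamples in [-10, 10]: {-9, -5, -1, 3, 7}.

Counting them gives 5 values.

Answer: 5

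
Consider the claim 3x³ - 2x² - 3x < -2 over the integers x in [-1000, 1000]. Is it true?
The claim fails at x = 0:
x = 0: LHS = 3·0³ - 2·0² - 3·0 = 0; 0 < -2 — FAILS

Because a single integer refutes it, the statement is false.

Answer: False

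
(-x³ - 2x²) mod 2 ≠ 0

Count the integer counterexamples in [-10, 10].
Counterexamples in [-10, 10]: {-10, -8, -6, -4, -2, 0, 2, 4, 6, 8, 10}.

Counting them gives 11 values.

Answer: 11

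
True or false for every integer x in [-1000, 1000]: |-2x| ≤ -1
The claim fails at x = 0:
x = 0: LHS = |-2·0| = |0| = 0; 0 ≤ -1 — FAILS

Because a single integer refutes it, the statement is false.

Answer: False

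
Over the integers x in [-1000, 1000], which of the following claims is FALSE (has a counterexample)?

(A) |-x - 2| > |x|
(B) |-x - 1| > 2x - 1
(A) x = -1: LHS = |-(-1) - 2| = |-1| = 1, RHS = |-1| = 1; 1 > 1 — FAILS
(B) x = 2: LHS = |-2 - 1| = |-3| = 3, RHS = 2·2 - 1 = 3; 3 > 3 — FAILS

Answer: Both A and B are false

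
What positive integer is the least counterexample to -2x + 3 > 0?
Testing positive integers:
x = 1: LHS = -2·1 + 3 = 1; 1 > 0 — holds
x = 2: LHS = -2·2 + 3 = -1; -1 > 0 — FAILS  ← smallest positive counterexample

Answer: x = 2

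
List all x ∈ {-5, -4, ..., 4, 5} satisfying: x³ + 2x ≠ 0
Holds for: {-5, -4, -3, -2, -1, 1, 2, 3, 4, 5}
Fails for: {0}

Answer: {-5, -4, -3, -2, -1, 1, 2, 3, 4, 5}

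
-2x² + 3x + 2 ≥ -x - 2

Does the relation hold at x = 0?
x = 0: LHS = -2·0² + 3·0 + 2 = 2, RHS = -0 - 2 = -2; 2 ≥ -2 — holds

The relation is satisfied at x = 0.

Answer: Yes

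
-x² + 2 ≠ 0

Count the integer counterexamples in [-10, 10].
Track d = LHS − RHS over the integers in [-10, 10]. Equality would need d = 0, but d changes sign only between consecutive integers, jumping over 0:
x = -2: LHS = -(-2)² + 2 = -2; -2 ≠ 0 — holds  (d = -2)
x = -1: LHS = -(-1)² + 2 = 1; 1 ≠ 0 — holds  (d = 1)
x = 1: LHS = -1² + 2 = 1; 1 ≠ 0 — holds  (d = 1)
x = 2: LHS = -2² + 2 = -2; -2 ≠ 0 — holds  (d = -2)
Away from these crossings d keeps a constant sign, and checking every integer in [-10, 10] confirms d ≠ 0 throughout. Hence the two sides are never equal, so the relation holds for every integer in [-10, 10].

No counterexample appears in that range.

Answer: 0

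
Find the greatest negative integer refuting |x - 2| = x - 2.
Testing negative integers from -1 downward:
x = -1: LHS = |(-1) - 2| = |-3| = 3, RHS = (-1) - 2 = -3; 3 = -3 — FAILS  ← closest negative counterexample to 0

Answer: x = -1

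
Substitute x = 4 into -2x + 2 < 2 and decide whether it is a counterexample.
Substitute x = 4 into the relation:
x = 4: LHS = -2·4 + 2 = -6; -6 < 2 — holds

The claim holds here, so x = 4 is not a counterexample. (A counterexample exists elsewhere, e.g. x = 0.)

Answer: No, x = 4 is not a counterexample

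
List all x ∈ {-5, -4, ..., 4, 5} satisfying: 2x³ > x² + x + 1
Holds for: {2, 3, 4, 5}
Fails for: {-5, -4, -3, -2, -1, 0, 1}

Answer: {2, 3, 4, 5}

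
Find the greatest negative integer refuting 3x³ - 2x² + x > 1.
Testing negative integers from -1 downward:
x = -1: LHS = 3·(-1)³ - 2·(-1)² + (-1) = -6; -6 > 1 — FAILS  ← closest negative counterexample to 0

Answer: x = -1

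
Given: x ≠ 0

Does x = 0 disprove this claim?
Substitute x = 0 into the relation:
x = 0: 0 ≠ 0 — FAILS

Since the claim fails at x = 0, this value is a counterexample.

Answer: Yes, x = 0 is a counterexample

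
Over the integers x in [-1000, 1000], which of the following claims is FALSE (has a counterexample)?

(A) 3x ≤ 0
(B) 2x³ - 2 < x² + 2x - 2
(A) x = 1: LHS = 3·1 = 3; 3 ≤ 0 — FAILS
(B) x = 0: LHS = 2·0³ - 2 = -2, RHS = 0² + 2·0 - 2 = -2; -2 < -2 — FAILS

Answer: Both A and B are false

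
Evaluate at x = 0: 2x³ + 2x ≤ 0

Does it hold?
x = 0: LHS = 2·0³ + 2·0 = 0; 0 ≤ 0 — holds

The relation is satisfied at x = 0.

Answer: Yes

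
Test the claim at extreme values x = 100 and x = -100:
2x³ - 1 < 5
x = 100: LHS = 2·100³ - 1 = 1999999; 1999999 < 5 — FAILS
x = -100: LHS = 2·(-100)³ - 1 = -2000001; -2000001 < 5 — holds

Answer: Partially: fails for x = 100, holds for x = -100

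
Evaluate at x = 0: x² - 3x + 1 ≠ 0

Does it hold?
x = 0: LHS = 0² - 3·0 + 1 = 1; 1 ≠ 0 — holds

The relation is satisfied at x = 0.

Answer: Yes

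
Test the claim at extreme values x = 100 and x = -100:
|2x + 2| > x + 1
x = 100: LHS = |2·100 + 2| = |202| = 202, RHS = 100 + 1 = 101; 202 > 101 — holds
x = -100: LHS = |2·(-100) + 2| = |-198| = 198, RHS = (-100) + 1 = -99; 198 > -99 — holds

Answer: Yes, holds for both x = 100 and x = -100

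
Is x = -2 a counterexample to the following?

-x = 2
Substitute x = -2 into the relation:
x = -2: LHS = -(-2) = 2; 2 = 2 — holds

The claim holds here, so x = -2 is not a counterexample. (A counterexample exists elsewhere, e.g. x = 0.)

Answer: No, x = -2 is not a counterexample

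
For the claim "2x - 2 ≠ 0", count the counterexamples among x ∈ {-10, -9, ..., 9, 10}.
Counterexamples in [-10, 10]: {1}.

Counting them gives 1 values.

Answer: 1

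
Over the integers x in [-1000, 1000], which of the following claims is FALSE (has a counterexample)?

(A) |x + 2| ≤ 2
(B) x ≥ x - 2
(A) x = 1: LHS = |1 + 2| = |3| = 3; 3 ≤ 2 — FAILS

(B) Over all integers in [-1000, 1000], LHS − RHS is smallest at x = 0, where it equals 2:
x = 0: RHS = 0 - 2 = -2; 0 ≥ -2 — holds
At the ends of the range:
x = -1000: RHS = (-1000) - 2 = -1002; -1000 ≥ -1002 — holds
x = 1000: RHS = 1000 - 2 = 998; 1000 ≥ 998 — holds
Hence LHS − RHS is never negative, i.e. LHS ≥ RHS throughout, so the relation holds for every integer in [-1000, 1000].

Only (A) has a counterexample.

Answer: A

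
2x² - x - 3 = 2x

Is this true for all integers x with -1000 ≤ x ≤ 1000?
The claim fails at x = 0:
x = 0: LHS = 2·0² - 0 - 3 = -3, RHS = 2·0 = 0; -3 = 0 — FAILS

Because a single integer refutes it, the statement is false.

Answer: False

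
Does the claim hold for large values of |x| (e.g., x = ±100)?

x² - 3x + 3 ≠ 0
x = 100: LHS = 100² - 3·100 + 3 = 9703; 9703 ≠ 0 — holds
x = -100: LHS = (-100)² - 3·(-100) + 3 = 10303; 10303 ≠ 0 — holds

Answer: Yes, holds for both x = 100 and x = -100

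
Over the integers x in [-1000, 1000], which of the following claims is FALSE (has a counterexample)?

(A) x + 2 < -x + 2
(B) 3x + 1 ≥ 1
(A) x = 0: LHS = 0 + 2 = 2, RHS = -0 + 2 = 2; 2 < 2 — FAILS
(B) x = -1: LHS = 3·(-1) + 1 = -2; -2 ≥ 1 — FAILS

Answer: Both A and B are false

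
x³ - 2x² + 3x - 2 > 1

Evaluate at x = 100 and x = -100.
x = 100: LHS = 100³ - 2·100² + 3·100 - 2 = 980298; 980298 > 1 — holds
x = -100: LHS = (-100)³ - 2·(-100)² + 3·(-100) - 2 = -1020302; -1020302 > 1 — FAILS

Answer: Partially: holds for x = 100, fails for x = -100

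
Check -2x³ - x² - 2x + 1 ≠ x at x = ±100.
x = 100: LHS = -2·100³ - 100² - 2·100 + 1 = -2010199; -2010199 ≠ 100 — holds
x = -100: LHS = -2·(-100)³ - (-100)² - 2·(-100) + 1 = 1990201; 1990201 ≠ -100 — holds

Answer: Yes, holds for both x = 100 and x = -100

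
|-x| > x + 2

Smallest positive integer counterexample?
Testing positive integers:
x = 1: LHS = |-1| = 1, RHS = 1 + 2 = 3; 1 > 3 — FAILS  ← smallest positive counterexample

Answer: x = 1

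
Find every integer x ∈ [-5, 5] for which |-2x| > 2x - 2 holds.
Over all integers in [-5, 5], LHS − RHS is smallest at x = 0, where it equals 2:
x = 0: LHS = |-2·0| = |0| = 0, RHS = 2·0 - 2 = -2; 0 > -2 — holds
At the ends of the range:
x = -5: LHS = |-2·(-5)| = |10| = 10, RHS = 2·(-5) - 2 = -12; 10 > -12 — holds
x = 5: LHS = |-2·5| = |-10| = 10, RHS = 2·5 - 2 = 8; 10 > 8 — holds
Hence LHS − RHS is never zero or negative, i.e. LHS > RHS throughout, so the relation holds for every integer in [-5, 5].

Answer: All integers in [-5, 5]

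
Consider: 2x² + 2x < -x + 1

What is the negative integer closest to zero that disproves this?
Testing negative integers from -1 downward:
x = -1: LHS = 2·(-1)² + 2·(-1) = 0, RHS = -(-1) + 1 = 2; 0 < 2 — holds
x = -2: LHS = 2·(-2)² + 2·(-2) = 4, RHS = -(-2) + 1 = 3; 4 < 3 — FAILS  ← closest negative counterexample to 0

Answer: x = -2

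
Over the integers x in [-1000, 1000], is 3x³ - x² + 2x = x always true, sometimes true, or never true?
Holds at x = 0: LHS = 3·0³ - 0² + 2·0 = 0; 0 = 0 — holds
Fails at x = 1: LHS = 3·1³ - 1² + 2·1 = 4; 4 = 1 — FAILS
It is satisfied by some integers in the range but not all.

Answer: Sometimes true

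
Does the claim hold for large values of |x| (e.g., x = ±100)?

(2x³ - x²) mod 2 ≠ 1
x = 100: LHS = (2·100³ - 100²) mod 2 = 1990000 mod 2 = 0; 0 ≠ 1 — holds
x = -100: LHS = (2·(-100)³ - (-100)²) mod 2 = (-2010000) mod 2 = 0; 0 ≠ 1 — holds

Answer: Yes, holds for both x = 100 and x = -100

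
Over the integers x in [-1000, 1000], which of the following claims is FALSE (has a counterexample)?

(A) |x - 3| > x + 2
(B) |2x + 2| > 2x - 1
(A) x = 1: LHS = |1 - 3| = |-2| = 2, RHS = 1 + 2 = 3; 2 > 3 — FAILS

(B) Over all integers in [-1000, 1000], LHS − RHS is smallest at x = 0, where it equals 3:
x = 0: LHS = |2·0 + 2| = |2| = 2, RHS = 2·0 - 1 = -1; 2 > -1 — holds
At the ends of the range:
x = -1000: LHS = |2·(-1000) + 2| = |-1998| = 1998, RHS = 2·(-1000) - 1 = -2001; 1998 > -2001 — holds
x = 1000: LHS = |2·1000 + 2| = |2002| = 2002, RHS = 2·1000 - 1 = 1999; 2002 > 1999 — holds
Hence LHS − RHS is never zero or negative, i.e. LHS > RHS throughout, so the relation holds for every integer in [-1000, 1000].

Only (A) has a counterexample.

Answer: A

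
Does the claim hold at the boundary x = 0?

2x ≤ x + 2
x = 0: LHS = 2·0 = 0, RHS = 0 + 2 = 2; 0 ≤ 2 — holds

The relation is satisfied at x = 0.

Answer: Yes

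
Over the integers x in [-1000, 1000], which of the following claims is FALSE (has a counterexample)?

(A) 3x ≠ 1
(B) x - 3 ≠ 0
(A) Track d = LHS − RHS over the integers in [-1000, 1000]. Equality would need d = 0, but d changes sign only between consecutive integers, jumping over 0:
x = 0: LHS = 3·0 = 0; 0 ≠ 1 — holds  (d = -1)
x = 1: LHS = 3·1 = 3; 3 ≠ 1 — holds  (d = 2)
Away from these crossings d keeps a constant sign, and checking every integer in [-1000, 1000] confirms d ≠ 0 throughout. Hence the two sides are never equal, so the relation holds for every integer in [-1000, 1000].

(B) x = 3: LHS = 3 - 3 = 0; 0 ≠ 0 — FAILS

Only (B) has a counterexample.

Answer: B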